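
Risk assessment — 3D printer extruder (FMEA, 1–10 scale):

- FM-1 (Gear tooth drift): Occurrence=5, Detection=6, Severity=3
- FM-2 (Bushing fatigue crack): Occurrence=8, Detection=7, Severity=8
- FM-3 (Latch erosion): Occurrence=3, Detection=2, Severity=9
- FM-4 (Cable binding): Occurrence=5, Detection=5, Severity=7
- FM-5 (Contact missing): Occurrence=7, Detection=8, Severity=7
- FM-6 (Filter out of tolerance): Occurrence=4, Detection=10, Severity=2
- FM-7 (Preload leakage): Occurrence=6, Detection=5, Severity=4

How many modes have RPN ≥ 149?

RPN = Severity × Occurrence × Detection:
  FM-1: 3 × 5 × 6 = 90
  FM-2: 8 × 8 × 7 = 448
  FM-3: 9 × 3 × 2 = 54
  FM-4: 7 × 5 × 5 = 175
  FM-5: 7 × 7 × 8 = 392
  FM-6: 2 × 4 × 10 = 80
  FM-7: 4 × 6 × 5 = 120
Modes with RPN ≥ 149: FM-2 (448), FM-4 (175), FM-5 (392) → 3.

3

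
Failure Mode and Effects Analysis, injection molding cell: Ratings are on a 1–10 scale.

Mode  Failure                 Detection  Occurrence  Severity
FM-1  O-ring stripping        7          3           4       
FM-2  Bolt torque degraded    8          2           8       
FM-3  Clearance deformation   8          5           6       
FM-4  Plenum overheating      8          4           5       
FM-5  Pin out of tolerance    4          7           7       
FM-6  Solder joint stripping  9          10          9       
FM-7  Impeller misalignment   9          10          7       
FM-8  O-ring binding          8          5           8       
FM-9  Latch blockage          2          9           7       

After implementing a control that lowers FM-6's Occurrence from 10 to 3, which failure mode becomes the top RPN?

RPN = Severity × Occurrence × Detection:
  FM-1: 4 × 3 × 7 = 84
  FM-2: 8 × 2 × 8 = 128
  FM-3: 6 × 5 × 8 = 240
  FM-4: 5 × 4 × 8 = 160
  FM-5: 7 × 7 × 4 = 196
  FM-6: 9 × 10 × 9 = 810
  FM-7: 7 × 10 × 9 = 630
  FM-8: 8 × 5 × 8 = 320
  FM-9: 7 × 9 × 2 = 126
After action: FM-6 → 9 × 3 × 9 = 243.
Revised RPNs: FM-7=630, FM-8=320, FM-6=243, FM-3=240, FM-5=196, FM-4=160, FM-2=128, FM-9=126, FM-1=84.
Highest is now FM-7 (630).

FM-7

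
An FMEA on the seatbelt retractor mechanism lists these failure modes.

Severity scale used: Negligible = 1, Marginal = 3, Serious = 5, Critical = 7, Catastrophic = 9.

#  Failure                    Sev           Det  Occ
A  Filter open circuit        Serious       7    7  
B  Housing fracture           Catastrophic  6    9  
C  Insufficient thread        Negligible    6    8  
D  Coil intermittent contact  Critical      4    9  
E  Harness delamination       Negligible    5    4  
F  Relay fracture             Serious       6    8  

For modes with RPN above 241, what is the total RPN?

RPN = Severity × Occurrence × Detection:
  A: 5 × 7 × 7 = 245
  B: 9 × 9 × 6 = 486
  C: 1 × 8 × 6 = 48
  D: 7 × 9 × 4 = 252
  E: 1 × 4 × 5 = 20
  F: 5 × 8 × 6 = 240
RPN > 241: A (245), B (486), D (252).
Sum: 245 + 486 + 252 = 983.

983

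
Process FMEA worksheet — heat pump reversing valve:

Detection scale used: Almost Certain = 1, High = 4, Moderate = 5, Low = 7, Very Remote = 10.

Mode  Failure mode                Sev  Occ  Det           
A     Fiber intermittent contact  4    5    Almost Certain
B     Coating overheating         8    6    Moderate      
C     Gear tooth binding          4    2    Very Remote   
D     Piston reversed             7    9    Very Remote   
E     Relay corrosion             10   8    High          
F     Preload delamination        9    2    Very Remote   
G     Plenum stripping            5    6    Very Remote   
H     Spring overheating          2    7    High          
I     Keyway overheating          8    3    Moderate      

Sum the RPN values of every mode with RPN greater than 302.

950

RPN = Severity × Occurrence × Detection:
  A: 4 × 5 × 1 = 20
  B: 8 × 6 × 5 = 240
  C: 4 × 2 × 10 = 80
  D: 7 × 9 × 10 = 630
  E: 10 × 8 × 4 = 320
  F: 9 × 2 × 10 = 180
  G: 5 × 6 × 10 = 300
  H: 2 × 7 × 4 = 56
  I: 8 × 3 × 5 = 120
RPN > 302: D (630), E (320).
Sum: 630 + 320 = 950.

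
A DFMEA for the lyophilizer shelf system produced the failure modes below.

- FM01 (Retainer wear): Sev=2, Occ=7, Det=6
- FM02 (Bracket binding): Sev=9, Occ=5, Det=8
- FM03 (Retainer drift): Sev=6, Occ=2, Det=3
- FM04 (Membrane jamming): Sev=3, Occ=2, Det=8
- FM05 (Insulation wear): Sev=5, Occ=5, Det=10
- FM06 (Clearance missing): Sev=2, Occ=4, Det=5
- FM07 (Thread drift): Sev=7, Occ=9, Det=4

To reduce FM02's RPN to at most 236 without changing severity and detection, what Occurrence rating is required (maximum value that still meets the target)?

3

FM02: S=9, O=5, D=8 → current RPN = 360.
Fixed product = 72. Need 72 × O ≤ 236, so O ≤ 236/72 = 3.28.
Maximum integer Occurrence rating = 3 (gives RPN 216; O=4 would give 288 > 236).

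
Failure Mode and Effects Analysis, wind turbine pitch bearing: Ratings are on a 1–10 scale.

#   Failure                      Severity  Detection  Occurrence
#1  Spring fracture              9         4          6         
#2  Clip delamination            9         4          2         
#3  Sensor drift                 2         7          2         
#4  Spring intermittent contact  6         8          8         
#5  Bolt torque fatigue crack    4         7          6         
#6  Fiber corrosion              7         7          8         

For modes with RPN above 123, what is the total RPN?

1160

RPN = Severity × Occurrence × Detection:
  #1: 9 × 6 × 4 = 216
  #2: 9 × 2 × 4 = 72
  #3: 2 × 2 × 7 = 28
  #4: 6 × 8 × 8 = 384
  #5: 4 × 6 × 7 = 168
  #6: 7 × 8 × 7 = 392
RPN > 123: #1 (216), #4 (384), #5 (168), #6 (392).
Sum: 216 + 384 + 168 + 392 = 1160.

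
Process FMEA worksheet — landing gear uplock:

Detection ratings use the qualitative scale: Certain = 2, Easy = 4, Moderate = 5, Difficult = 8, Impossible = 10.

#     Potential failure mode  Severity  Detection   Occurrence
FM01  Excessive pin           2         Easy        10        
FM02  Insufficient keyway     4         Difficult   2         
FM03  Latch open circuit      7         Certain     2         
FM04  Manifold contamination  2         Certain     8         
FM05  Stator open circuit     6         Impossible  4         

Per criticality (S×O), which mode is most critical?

Criticality = Severity × Occurrence:
  FM01: 2 × 10 = 20
  FM02: 4 × 2 = 8
  FM03: 7 × 2 = 14
  FM04: 2 × 8 = 16
  FM05: 6 × 4 = 24
Highest criticality is 24 → FM05.

FM05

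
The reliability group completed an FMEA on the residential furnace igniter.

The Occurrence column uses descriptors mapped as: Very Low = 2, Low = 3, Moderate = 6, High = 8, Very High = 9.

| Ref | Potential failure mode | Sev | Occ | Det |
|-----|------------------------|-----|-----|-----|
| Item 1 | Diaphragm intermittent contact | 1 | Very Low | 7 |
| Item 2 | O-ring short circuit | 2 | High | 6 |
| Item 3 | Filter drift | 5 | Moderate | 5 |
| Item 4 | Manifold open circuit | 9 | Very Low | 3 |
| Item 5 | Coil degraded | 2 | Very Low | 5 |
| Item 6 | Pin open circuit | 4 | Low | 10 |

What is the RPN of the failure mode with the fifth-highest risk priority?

20

RPN = Severity × Occurrence × Detection:
  Item 1: 1 × 2 × 7 = 14
  Item 2: 2 × 8 × 6 = 96
  Item 3: 5 × 6 × 5 = 150
  Item 4: 9 × 2 × 3 = 54
  Item 5: 2 × 2 × 5 = 20
  Item 6: 4 × 3 × 10 = 120
Sorted descending: 150, 120, 96, 54, 20, 14.
The fifth-highest RPN is 20 (Item 5).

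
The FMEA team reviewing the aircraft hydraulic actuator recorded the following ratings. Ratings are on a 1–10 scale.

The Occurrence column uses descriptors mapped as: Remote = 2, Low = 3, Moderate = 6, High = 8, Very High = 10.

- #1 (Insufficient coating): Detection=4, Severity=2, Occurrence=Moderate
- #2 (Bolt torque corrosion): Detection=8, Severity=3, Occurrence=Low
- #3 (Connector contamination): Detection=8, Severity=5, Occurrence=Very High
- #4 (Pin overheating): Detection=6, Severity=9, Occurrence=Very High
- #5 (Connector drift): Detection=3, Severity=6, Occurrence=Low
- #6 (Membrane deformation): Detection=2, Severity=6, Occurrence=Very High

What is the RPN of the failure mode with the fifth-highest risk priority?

RPN = Severity × Occurrence × Detection:
  #1: 2 × 6 × 4 = 48
  #2: 3 × 3 × 8 = 72
  #3: 5 × 10 × 8 = 400
  #4: 9 × 10 × 6 = 540
  #5: 6 × 3 × 3 = 54
  #6: 6 × 10 × 2 = 120
Sorted descending: 540, 400, 120, 72, 54, 48.
The fifth-highest RPN is 54 (#5).

54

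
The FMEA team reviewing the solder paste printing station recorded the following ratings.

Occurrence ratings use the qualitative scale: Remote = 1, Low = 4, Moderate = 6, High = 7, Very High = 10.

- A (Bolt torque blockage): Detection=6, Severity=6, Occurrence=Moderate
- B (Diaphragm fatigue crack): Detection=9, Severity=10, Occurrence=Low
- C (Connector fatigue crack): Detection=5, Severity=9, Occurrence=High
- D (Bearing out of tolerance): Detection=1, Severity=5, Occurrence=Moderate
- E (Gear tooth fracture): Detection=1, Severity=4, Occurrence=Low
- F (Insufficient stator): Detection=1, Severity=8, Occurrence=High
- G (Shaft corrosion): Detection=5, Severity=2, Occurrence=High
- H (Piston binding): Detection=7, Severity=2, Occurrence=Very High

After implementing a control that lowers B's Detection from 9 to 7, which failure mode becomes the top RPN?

C

RPN = Severity × Occurrence × Detection:
  A: 6 × 6 × 6 = 216
  B: 10 × 4 × 9 = 360
  C: 9 × 7 × 5 = 315
  D: 5 × 6 × 1 = 30
  E: 4 × 4 × 1 = 16
  F: 8 × 7 × 1 = 56
  G: 2 × 7 × 5 = 70
  H: 2 × 10 × 7 = 140
After action: B → 10 × 4 × 7 = 280.
Revised RPNs: C=315, B=280, A=216, H=140, G=70, F=56, D=30, E=16.
Highest is now C (315).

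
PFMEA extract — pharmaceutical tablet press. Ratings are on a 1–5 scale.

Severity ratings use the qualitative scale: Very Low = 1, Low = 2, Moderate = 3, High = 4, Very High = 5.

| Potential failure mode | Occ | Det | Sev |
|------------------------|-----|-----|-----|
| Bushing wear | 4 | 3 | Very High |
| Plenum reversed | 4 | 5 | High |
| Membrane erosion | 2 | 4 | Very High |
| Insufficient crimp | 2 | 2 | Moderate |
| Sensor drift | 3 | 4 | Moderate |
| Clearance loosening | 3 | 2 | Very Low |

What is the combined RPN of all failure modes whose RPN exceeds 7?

228

RPN = Severity × Occurrence × Detection:
  Bushing wear: 5 × 4 × 3 = 60
  Plenum reversed: 4 × 4 × 5 = 80
  Membrane erosion: 5 × 2 × 4 = 40
  Insufficient crimp: 3 × 2 × 2 = 12
  Sensor drift: 3 × 3 × 4 = 36
  Clearance loosening: 1 × 3 × 2 = 6
RPN > 7: Bushing wear (60), Plenum reversed (80), Membrane erosion (40), Insufficient crimp (12), Sensor drift (36).
Sum: 60 + 80 + 40 + 12 + 36 = 228.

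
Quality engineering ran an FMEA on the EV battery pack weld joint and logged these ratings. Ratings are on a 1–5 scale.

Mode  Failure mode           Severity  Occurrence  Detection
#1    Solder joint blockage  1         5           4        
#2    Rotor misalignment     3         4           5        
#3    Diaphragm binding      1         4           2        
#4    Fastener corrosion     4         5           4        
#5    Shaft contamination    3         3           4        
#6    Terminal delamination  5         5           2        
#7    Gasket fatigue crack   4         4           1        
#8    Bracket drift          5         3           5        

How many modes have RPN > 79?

RPN = Severity × Occurrence × Detection:
  #1: 1 × 5 × 4 = 20
  #2: 3 × 4 × 5 = 60
  #3: 1 × 4 × 2 = 8
  #4: 4 × 5 × 4 = 80
  #5: 3 × 3 × 4 = 36
  #6: 5 × 5 × 2 = 50
  #7: 4 × 4 × 1 = 16
  #8: 5 × 3 × 5 = 75
Modes with RPN > 79: #4 (80) → 1.

1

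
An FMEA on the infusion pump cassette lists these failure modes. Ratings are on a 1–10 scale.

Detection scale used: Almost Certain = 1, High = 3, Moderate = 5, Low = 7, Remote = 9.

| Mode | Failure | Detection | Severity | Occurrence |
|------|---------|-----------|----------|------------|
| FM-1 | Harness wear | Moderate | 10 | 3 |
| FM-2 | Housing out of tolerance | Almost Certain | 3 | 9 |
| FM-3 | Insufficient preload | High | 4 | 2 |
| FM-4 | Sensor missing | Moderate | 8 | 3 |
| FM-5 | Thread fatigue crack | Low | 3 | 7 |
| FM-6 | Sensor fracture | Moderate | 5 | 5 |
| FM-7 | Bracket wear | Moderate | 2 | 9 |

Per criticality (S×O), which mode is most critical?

FM-1

Criticality = Severity × Occurrence:
  FM-1: 10 × 3 = 30
  FM-2: 3 × 9 = 27
  FM-3: 4 × 2 = 8
  FM-4: 8 × 3 = 24
  FM-5: 3 × 7 = 21
  FM-6: 5 × 5 = 25
  FM-7: 2 × 9 = 18
Highest criticality is 30 → FM-1.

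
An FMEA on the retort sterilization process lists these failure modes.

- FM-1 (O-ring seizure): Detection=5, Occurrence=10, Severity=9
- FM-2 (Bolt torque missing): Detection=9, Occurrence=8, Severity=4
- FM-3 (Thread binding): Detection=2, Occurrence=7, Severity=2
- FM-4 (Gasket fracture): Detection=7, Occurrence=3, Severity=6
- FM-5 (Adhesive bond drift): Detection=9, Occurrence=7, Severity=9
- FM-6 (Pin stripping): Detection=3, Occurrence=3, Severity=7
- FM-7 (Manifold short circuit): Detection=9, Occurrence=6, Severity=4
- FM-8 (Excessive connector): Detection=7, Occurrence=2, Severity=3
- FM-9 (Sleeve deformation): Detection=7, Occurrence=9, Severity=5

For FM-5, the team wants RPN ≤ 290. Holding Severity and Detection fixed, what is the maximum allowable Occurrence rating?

3

FM-5: S=9, O=7, D=9 → current RPN = 567.
Fixed product = 81. Need 81 × O ≤ 290, so O ≤ 290/81 = 3.58.
Maximum integer Occurrence rating = 3 (gives RPN 243; O=4 would give 324 > 290).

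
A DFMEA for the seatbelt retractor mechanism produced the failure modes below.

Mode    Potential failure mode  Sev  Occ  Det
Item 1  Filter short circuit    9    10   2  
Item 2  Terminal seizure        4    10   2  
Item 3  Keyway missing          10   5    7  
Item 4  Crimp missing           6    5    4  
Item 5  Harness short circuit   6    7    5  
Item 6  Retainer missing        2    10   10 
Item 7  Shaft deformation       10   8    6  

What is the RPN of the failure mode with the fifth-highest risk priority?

RPN = Severity × Occurrence × Detection:
  Item 1: 9 × 10 × 2 = 180
  Item 2: 4 × 10 × 2 = 80
  Item 3: 10 × 5 × 7 = 350
  Item 4: 6 × 5 × 4 = 120
  Item 5: 6 × 7 × 5 = 210
  Item 6: 2 × 10 × 10 = 200
  Item 7: 10 × 8 × 6 = 480
Sorted descending: 480, 350, 210, 200, 180, 120, 80.
The fifth-highest RPN is 180 (Item 1).

180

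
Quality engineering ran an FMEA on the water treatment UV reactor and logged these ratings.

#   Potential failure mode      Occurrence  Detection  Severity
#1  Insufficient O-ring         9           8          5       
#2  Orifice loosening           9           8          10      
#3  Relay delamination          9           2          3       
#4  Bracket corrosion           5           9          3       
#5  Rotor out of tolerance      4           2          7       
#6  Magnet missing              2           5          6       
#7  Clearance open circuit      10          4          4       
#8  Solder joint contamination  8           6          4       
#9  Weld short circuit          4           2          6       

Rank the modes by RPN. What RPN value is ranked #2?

360

RPN = Severity × Occurrence × Detection:
  #1: 5 × 9 × 8 = 360
  #2: 10 × 9 × 8 = 720
  #3: 3 × 9 × 2 = 54
  #4: 3 × 5 × 9 = 135
  #5: 7 × 4 × 2 = 56
  #6: 6 × 2 × 5 = 60
  #7: 4 × 10 × 4 = 160
  #8: 4 × 8 × 6 = 192
  #9: 6 × 4 × 2 = 48
Sorted descending: 720, 360, 192, 160, 135, 60, 56, 54, 48.
The second-highest RPN is 360 (#1).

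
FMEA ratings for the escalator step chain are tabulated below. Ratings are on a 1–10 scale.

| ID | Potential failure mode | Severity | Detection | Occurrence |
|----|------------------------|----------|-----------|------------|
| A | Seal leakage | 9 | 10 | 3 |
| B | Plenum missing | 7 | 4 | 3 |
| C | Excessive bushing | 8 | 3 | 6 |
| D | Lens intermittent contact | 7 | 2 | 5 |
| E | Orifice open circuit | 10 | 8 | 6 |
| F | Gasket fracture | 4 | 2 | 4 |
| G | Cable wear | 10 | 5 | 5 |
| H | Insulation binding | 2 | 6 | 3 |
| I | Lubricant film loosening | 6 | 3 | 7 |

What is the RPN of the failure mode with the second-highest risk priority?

RPN = Severity × Occurrence × Detection:
  A: 9 × 3 × 10 = 270
  B: 7 × 3 × 4 = 84
  C: 8 × 6 × 3 = 144
  D: 7 × 5 × 2 = 70
  E: 10 × 6 × 8 = 480
  F: 4 × 4 × 2 = 32
  G: 10 × 5 × 5 = 250
  H: 2 × 3 × 6 = 36
  I: 6 × 7 × 3 = 126
Sorted descending: 480, 270, 250, 144, 126, 84, 70, 36, 32.
The second-highest RPN is 270 (A).

270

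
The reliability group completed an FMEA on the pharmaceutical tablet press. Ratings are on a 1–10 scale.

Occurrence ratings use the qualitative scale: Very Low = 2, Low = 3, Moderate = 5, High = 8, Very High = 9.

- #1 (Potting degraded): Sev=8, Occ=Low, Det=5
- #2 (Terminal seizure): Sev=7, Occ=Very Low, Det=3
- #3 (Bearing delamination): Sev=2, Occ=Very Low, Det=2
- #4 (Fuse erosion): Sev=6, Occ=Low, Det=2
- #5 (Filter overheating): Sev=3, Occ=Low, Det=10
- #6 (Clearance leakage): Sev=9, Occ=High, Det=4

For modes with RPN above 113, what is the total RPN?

408

RPN = Severity × Occurrence × Detection:
  #1: 8 × 3 × 5 = 120
  #2: 7 × 2 × 3 = 42
  #3: 2 × 2 × 2 = 8
  #4: 6 × 3 × 2 = 36
  #5: 3 × 3 × 10 = 90
  #6: 9 × 8 × 4 = 288
RPN > 113: #1 (120), #6 (288).
Sum: 120 + 288 = 408.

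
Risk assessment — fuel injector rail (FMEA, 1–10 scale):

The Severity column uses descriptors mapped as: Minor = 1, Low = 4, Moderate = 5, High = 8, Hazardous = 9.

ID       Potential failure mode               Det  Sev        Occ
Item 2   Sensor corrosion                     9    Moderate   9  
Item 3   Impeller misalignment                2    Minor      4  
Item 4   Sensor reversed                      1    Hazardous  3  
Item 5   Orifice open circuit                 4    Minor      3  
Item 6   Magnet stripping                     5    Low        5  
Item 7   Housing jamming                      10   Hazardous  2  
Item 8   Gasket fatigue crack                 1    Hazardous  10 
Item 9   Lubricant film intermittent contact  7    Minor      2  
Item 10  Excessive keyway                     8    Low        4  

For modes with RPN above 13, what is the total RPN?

RPN = Severity × Occurrence × Detection:
  Item 2: 5 × 9 × 9 = 405
  Item 3: 1 × 4 × 2 = 8
  Item 4: 9 × 3 × 1 = 27
  Item 5: 1 × 3 × 4 = 12
  Item 6: 4 × 5 × 5 = 100
  Item 7: 9 × 2 × 10 = 180
  Item 8: 9 × 10 × 1 = 90
  Item 9: 1 × 2 × 7 = 14
  Item 10: 4 × 4 × 8 = 128
RPN > 13: Item 2 (405), Item 4 (27), Item 6 (100), Item 7 (180), Item 8 (90), Item 9 (14), Item 10 (128).
Sum: 405 + 27 + 100 + 180 + 90 + 14 + 128 = 944.

944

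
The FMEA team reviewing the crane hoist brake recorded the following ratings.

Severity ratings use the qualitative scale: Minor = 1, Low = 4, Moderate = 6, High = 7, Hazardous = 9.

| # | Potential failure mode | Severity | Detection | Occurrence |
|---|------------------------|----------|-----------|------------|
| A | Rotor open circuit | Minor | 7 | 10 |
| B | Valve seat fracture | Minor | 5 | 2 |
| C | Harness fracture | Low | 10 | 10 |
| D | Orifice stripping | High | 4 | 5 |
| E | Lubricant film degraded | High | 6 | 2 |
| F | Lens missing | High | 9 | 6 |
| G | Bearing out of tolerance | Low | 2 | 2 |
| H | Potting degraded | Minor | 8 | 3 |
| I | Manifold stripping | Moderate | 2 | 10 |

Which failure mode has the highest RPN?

RPN = Severity × Occurrence × Detection:
  A: 1 × 10 × 7 = 70
  B: 1 × 2 × 5 = 10
  C: 4 × 10 × 10 = 400
  D: 7 × 5 × 4 = 140
  E: 7 × 2 × 6 = 84
  F: 7 × 6 × 9 = 378
  G: 4 × 2 × 2 = 16
  H: 1 × 3 × 8 = 24
  I: 6 × 10 × 2 = 120
Highest RPN is 400 → C.

C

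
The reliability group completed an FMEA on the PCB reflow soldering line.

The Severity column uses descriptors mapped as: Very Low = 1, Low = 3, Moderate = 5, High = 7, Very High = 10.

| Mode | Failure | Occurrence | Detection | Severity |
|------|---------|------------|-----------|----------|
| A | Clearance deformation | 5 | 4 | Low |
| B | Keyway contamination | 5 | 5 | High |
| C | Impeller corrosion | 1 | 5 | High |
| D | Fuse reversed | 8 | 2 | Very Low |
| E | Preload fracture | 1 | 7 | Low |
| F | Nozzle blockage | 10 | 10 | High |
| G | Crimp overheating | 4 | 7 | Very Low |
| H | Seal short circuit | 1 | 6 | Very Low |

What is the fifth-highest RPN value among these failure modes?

28

RPN = Severity × Occurrence × Detection:
  A: 3 × 5 × 4 = 60
  B: 7 × 5 × 5 = 175
  C: 7 × 1 × 5 = 35
  D: 1 × 8 × 2 = 16
  E: 3 × 1 × 7 = 21
  F: 7 × 10 × 10 = 700
  G: 1 × 4 × 7 = 28
  H: 1 × 1 × 6 = 6
Sorted descending: 700, 175, 60, 35, 28, 21, 16, 6.
The fifth-highest RPN is 28 (G).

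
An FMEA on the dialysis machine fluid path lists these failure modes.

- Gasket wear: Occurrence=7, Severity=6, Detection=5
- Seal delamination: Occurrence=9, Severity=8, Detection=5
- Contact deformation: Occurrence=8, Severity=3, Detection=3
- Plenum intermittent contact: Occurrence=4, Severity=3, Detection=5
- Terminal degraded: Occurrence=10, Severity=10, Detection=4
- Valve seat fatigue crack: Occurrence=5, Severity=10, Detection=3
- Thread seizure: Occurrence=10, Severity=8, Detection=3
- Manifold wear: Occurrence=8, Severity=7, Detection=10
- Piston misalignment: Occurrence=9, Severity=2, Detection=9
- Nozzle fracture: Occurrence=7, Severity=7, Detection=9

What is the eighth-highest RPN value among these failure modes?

RPN = Severity × Occurrence × Detection:
  Gasket wear: 6 × 7 × 5 = 210
  Seal delamination: 8 × 9 × 5 = 360
  Contact deformation: 3 × 8 × 3 = 72
  Plenum intermittent contact: 3 × 4 × 5 = 60
  Terminal degraded: 10 × 10 × 4 = 400
  Valve seat fatigue crack: 10 × 5 × 3 = 150
  Thread seizure: 8 × 10 × 3 = 240
  Manifold wear: 7 × 8 × 10 = 560
  Piston misalignment: 2 × 9 × 9 = 162
  Nozzle fracture: 7 × 7 × 9 = 441
Sorted descending: 560, 441, 400, 360, 240, 210, 162, 150, 72, 60.
The eighth-highest RPN is 150 (Valve seat fatigue crack).

150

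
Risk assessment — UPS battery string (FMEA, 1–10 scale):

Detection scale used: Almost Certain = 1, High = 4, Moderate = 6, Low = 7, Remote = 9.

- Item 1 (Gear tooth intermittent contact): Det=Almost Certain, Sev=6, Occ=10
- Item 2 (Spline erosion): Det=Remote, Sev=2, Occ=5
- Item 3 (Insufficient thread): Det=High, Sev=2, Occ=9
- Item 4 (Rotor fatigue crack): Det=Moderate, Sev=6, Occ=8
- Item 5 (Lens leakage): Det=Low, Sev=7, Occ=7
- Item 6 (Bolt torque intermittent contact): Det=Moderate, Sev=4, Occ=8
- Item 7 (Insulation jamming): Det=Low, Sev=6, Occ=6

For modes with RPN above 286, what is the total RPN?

631

RPN = Severity × Occurrence × Detection:
  Item 1: 6 × 10 × 1 = 60
  Item 2: 2 × 5 × 9 = 90
  Item 3: 2 × 9 × 4 = 72
  Item 4: 6 × 8 × 6 = 288
  Item 5: 7 × 7 × 7 = 343
  Item 6: 4 × 8 × 6 = 192
  Item 7: 6 × 6 × 7 = 252
RPN > 286: Item 4 (288), Item 5 (343).
Sum: 288 + 343 = 631.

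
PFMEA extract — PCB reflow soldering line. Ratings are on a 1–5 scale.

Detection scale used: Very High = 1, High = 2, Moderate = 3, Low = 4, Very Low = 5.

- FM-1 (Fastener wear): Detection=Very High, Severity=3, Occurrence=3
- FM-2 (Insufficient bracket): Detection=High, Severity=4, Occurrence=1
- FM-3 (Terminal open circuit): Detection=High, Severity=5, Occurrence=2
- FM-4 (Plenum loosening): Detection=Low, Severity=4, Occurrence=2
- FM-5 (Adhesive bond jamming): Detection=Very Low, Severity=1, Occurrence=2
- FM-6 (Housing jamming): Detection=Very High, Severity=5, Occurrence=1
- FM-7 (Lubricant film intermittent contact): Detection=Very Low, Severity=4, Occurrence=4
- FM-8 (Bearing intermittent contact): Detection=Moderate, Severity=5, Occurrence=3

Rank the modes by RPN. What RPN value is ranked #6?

RPN = Severity × Occurrence × Detection:
  FM-1: 3 × 3 × 1 = 9
  FM-2: 4 × 1 × 2 = 8
  FM-3: 5 × 2 × 2 = 20
  FM-4: 4 × 2 × 4 = 32
  FM-5: 1 × 2 × 5 = 10
  FM-6: 5 × 1 × 1 = 5
  FM-7: 4 × 4 × 5 = 80
  FM-8: 5 × 3 × 3 = 45
Sorted descending: 80, 45, 32, 20, 10, 9, 8, 5.
The sixth-highest RPN is 9 (FM-1).

9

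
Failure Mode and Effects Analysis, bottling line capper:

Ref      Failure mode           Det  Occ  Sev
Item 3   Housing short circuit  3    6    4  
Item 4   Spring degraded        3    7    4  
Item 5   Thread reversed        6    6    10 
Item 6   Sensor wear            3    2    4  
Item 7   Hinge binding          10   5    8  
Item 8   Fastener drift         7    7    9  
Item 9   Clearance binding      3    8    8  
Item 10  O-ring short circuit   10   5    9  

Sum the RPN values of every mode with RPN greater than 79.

RPN = Severity × Occurrence × Detection:
  Item 3: 4 × 6 × 3 = 72
  Item 4: 4 × 7 × 3 = 84
  Item 5: 10 × 6 × 6 = 360
  Item 6: 4 × 2 × 3 = 24
  Item 7: 8 × 5 × 10 = 400
  Item 8: 9 × 7 × 7 = 441
  Item 9: 8 × 8 × 3 = 192
  Item 10: 9 × 5 × 10 = 450
RPN > 79: Item 4 (84), Item 5 (360), Item 7 (400), Item 8 (441), Item 9 (192), Item 10 (450).
Sum: 84 + 360 + 400 + 441 + 192 + 450 = 1927.

1927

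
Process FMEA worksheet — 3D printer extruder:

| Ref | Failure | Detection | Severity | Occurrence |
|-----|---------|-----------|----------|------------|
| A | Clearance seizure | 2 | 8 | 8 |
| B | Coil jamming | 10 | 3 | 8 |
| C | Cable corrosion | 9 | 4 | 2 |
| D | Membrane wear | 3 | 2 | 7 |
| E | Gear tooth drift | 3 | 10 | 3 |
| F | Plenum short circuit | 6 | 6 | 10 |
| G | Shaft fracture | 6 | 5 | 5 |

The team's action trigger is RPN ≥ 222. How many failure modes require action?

RPN = Severity × Occurrence × Detection:
  A: 8 × 8 × 2 = 128
  B: 3 × 8 × 10 = 240
  C: 4 × 2 × 9 = 72
  D: 2 × 7 × 3 = 42
  E: 10 × 3 × 3 = 90
  F: 6 × 10 × 6 = 360
  G: 5 × 5 × 6 = 150
Modes with RPN ≥ 222: B (240), F (360) → 2.

2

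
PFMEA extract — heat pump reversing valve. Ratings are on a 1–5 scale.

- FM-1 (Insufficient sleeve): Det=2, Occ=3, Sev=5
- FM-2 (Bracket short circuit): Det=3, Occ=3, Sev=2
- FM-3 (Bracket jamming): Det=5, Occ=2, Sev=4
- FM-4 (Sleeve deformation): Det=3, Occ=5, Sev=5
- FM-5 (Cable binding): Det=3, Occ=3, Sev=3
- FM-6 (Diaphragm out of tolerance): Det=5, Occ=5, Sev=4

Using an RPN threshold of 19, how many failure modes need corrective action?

5

RPN = Severity × Occurrence × Detection:
  FM-1: 5 × 3 × 2 = 30
  FM-2: 2 × 3 × 3 = 18
  FM-3: 4 × 2 × 5 = 40
  FM-4: 5 × 5 × 3 = 75
  FM-5: 3 × 3 × 3 = 27
  FM-6: 4 × 5 × 5 = 100
Modes with RPN ≥ 19: FM-1 (30), FM-3 (40), FM-4 (75), FM-5 (27), FM-6 (100) → 5.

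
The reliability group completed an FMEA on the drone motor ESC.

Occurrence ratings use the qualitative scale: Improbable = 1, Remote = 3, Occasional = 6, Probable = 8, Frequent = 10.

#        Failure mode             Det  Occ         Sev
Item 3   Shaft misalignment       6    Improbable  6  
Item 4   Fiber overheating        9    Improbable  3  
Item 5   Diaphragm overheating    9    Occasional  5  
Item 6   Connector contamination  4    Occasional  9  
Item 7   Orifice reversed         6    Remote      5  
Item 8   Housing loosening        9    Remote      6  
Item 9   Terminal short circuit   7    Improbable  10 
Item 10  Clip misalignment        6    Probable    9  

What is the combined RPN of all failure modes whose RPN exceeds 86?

1170

RPN = Severity × Occurrence × Detection:
  Item 3: 6 × 1 × 6 = 36
  Item 4: 3 × 1 × 9 = 27
  Item 5: 5 × 6 × 9 = 270
  Item 6: 9 × 6 × 4 = 216
  Item 7: 5 × 3 × 6 = 90
  Item 8: 6 × 3 × 9 = 162
  Item 9: 10 × 1 × 7 = 70
  Item 10: 9 × 8 × 6 = 432
RPN > 86: Item 5 (270), Item 6 (216), Item 7 (90), Item 8 (162), Item 10 (432).
Sum: 270 + 216 + 90 + 162 + 432 = 1170.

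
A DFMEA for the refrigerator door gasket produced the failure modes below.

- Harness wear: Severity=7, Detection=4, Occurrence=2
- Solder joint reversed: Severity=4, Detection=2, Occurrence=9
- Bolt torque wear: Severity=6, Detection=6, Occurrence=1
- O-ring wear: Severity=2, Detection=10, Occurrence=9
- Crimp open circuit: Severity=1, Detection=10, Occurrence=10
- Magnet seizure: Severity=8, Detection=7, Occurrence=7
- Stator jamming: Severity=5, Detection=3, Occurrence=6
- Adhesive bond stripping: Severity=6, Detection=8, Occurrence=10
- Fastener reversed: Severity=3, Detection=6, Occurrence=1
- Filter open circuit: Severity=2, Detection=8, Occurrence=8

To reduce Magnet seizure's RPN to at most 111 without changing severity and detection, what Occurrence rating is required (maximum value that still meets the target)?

Magnet seizure: S=8, O=7, D=7 → current RPN = 392.
Fixed product = 56. Need 56 × O ≤ 111, so O ≤ 111/56 = 1.98.
Maximum integer Occurrence rating = 1 (gives RPN 56; O=2 would give 112 > 111).

1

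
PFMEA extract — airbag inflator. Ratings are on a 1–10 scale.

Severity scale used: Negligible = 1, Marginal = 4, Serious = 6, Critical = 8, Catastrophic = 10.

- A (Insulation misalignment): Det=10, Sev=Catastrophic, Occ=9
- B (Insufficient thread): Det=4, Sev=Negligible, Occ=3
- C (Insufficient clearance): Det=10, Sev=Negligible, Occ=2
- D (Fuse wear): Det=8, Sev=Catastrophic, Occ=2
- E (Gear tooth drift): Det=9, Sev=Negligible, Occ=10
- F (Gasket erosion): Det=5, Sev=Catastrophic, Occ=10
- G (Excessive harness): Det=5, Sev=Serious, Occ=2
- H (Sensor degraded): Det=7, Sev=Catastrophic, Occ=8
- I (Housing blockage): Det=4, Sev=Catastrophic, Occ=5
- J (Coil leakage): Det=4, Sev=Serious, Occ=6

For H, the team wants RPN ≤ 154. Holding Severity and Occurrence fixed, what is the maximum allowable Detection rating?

1

H: S=10, O=8, D=7 → current RPN = 560.
Fixed product = 80. Need 80 × D ≤ 154, so D ≤ 154/80 = 1.93.
Maximum integer Detection rating = 1 (gives RPN 80; D=2 would give 160 > 154).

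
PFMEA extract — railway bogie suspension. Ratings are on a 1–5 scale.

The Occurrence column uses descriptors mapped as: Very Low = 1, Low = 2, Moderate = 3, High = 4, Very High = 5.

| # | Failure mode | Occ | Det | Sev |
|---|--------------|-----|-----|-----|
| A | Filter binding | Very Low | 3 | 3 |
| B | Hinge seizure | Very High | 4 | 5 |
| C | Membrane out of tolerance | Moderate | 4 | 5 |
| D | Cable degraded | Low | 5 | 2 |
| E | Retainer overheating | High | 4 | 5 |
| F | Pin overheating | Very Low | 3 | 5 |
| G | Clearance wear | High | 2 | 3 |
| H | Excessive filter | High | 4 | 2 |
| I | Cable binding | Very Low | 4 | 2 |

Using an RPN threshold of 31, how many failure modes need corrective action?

RPN = Severity × Occurrence × Detection:
  A: 3 × 1 × 3 = 9
  B: 5 × 5 × 4 = 100
  C: 5 × 3 × 4 = 60
  D: 2 × 2 × 5 = 20
  E: 5 × 4 × 4 = 80
  F: 5 × 1 × 3 = 15
  G: 3 × 4 × 2 = 24
  H: 2 × 4 × 4 = 32
  I: 2 × 1 × 4 = 8
Modes with RPN ≥ 31: B (100), C (60), E (80), H (32) → 4.

4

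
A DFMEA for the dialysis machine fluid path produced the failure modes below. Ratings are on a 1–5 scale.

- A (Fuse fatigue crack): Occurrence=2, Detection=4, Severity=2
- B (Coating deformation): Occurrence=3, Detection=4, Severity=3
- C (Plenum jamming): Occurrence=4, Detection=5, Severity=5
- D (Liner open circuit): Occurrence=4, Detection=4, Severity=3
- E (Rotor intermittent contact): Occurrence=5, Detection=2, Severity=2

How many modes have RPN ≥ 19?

4

RPN = Severity × Occurrence × Detection:
  A: 2 × 2 × 4 = 16
  B: 3 × 3 × 4 = 36
  C: 5 × 4 × 5 = 100
  D: 3 × 4 × 4 = 48
  E: 2 × 5 × 2 = 20
Modes with RPN ≥ 19: B (36), C (100), D (48), E (20) → 4.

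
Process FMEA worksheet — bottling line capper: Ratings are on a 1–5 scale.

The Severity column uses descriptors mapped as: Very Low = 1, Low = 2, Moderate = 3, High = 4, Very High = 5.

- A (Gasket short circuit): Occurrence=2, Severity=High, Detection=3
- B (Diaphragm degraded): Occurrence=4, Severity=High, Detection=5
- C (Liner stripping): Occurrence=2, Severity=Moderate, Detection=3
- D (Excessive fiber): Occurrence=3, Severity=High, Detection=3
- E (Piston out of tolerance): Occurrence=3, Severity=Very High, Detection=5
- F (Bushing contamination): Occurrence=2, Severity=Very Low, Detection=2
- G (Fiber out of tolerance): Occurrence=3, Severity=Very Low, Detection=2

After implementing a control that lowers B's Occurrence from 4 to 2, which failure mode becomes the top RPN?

RPN = Severity × Occurrence × Detection:
  A: 4 × 2 × 3 = 24
  B: 4 × 4 × 5 = 80
  C: 3 × 2 × 3 = 18
  D: 4 × 3 × 3 = 36
  E: 5 × 3 × 5 = 75
  F: 1 × 2 × 2 = 4
  G: 1 × 3 × 2 = 6
After action: B → 4 × 2 × 5 = 40.
Revised RPNs: E=75, B=40, D=36, A=24, C=18, G=6, F=4.
Highest is now E (75).

E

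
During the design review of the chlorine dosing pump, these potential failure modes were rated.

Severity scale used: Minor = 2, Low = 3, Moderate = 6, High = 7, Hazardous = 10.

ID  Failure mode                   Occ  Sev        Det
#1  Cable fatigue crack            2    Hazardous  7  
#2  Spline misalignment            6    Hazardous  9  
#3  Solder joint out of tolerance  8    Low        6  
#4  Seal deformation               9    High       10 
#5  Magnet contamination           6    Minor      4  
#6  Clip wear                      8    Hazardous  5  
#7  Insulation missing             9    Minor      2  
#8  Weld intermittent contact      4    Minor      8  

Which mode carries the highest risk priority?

#4

RPN = Severity × Occurrence × Detection:
  #1: 10 × 2 × 7 = 140
  #2: 10 × 6 × 9 = 540
  #3: 3 × 8 × 6 = 144
  #4: 7 × 9 × 10 = 630
  #5: 2 × 6 × 4 = 48
  #6: 10 × 8 × 5 = 400
  #7: 2 × 9 × 2 = 36
  #8: 2 × 4 × 8 = 64
Highest RPN is 630 → #4.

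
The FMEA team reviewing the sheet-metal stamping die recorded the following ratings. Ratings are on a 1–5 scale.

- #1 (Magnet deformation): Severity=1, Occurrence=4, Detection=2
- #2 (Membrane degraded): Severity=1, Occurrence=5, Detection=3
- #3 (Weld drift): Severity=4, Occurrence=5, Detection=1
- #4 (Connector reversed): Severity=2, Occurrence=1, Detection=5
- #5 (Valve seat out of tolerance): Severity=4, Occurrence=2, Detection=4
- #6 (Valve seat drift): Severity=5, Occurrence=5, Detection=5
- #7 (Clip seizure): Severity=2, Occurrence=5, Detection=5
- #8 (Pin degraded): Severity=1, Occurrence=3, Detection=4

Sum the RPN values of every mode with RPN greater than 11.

254

RPN = Severity × Occurrence × Detection:
  #1: 1 × 4 × 2 = 8
  #2: 1 × 5 × 3 = 15
  #3: 4 × 5 × 1 = 20
  #4: 2 × 1 × 5 = 10
  #5: 4 × 2 × 4 = 32
  #6: 5 × 5 × 5 = 125
  #7: 2 × 5 × 5 = 50
  #8: 1 × 3 × 4 = 12
RPN > 11: #2 (15), #3 (20), #5 (32), #6 (125), #7 (50), #8 (12).
Sum: 15 + 20 + 32 + 125 + 50 + 12 = 254.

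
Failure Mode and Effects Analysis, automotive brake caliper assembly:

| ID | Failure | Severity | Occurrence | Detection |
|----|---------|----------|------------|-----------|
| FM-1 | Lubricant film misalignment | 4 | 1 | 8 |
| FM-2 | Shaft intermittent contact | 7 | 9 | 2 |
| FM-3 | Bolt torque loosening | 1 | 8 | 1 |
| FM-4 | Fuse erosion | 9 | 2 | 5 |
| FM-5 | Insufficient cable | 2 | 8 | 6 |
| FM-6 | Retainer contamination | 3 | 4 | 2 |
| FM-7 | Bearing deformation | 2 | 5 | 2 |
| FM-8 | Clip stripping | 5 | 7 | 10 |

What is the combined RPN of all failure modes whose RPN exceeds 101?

476

RPN = Severity × Occurrence × Detection:
  FM-1: 4 × 1 × 8 = 32
  FM-2: 7 × 9 × 2 = 126
  FM-3: 1 × 8 × 1 = 8
  FM-4: 9 × 2 × 5 = 90
  FM-5: 2 × 8 × 6 = 96
  FM-6: 3 × 4 × 2 = 24
  FM-7: 2 × 5 × 2 = 20
  FM-8: 5 × 7 × 10 = 350
RPN > 101: FM-2 (126), FM-8 (350).
Sum: 126 + 350 = 476.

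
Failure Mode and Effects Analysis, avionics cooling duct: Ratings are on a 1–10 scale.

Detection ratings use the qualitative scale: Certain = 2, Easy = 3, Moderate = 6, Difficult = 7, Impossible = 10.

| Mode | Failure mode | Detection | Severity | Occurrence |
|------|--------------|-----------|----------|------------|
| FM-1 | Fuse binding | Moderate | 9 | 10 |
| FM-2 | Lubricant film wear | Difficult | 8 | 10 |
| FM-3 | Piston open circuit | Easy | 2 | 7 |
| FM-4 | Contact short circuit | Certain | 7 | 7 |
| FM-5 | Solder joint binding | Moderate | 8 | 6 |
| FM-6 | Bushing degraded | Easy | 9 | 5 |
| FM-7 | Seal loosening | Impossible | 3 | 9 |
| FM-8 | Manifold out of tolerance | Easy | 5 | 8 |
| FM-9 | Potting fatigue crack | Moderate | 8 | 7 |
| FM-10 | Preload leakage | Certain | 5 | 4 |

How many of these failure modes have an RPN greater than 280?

4

RPN = Severity × Occurrence × Detection:
  FM-1: 9 × 10 × 6 = 540
  FM-2: 8 × 10 × 7 = 560
  FM-3: 2 × 7 × 3 = 42
  FM-4: 7 × 7 × 2 = 98
  FM-5: 8 × 6 × 6 = 288
  FM-6: 9 × 5 × 3 = 135
  FM-7: 3 × 9 × 10 = 270
  FM-8: 5 × 8 × 3 = 120
  FM-9: 8 × 7 × 6 = 336
  FM-10: 5 × 4 × 2 = 40
Modes with RPN > 280: FM-1 (540), FM-2 (560), FM-5 (288), FM-9 (336) → 4.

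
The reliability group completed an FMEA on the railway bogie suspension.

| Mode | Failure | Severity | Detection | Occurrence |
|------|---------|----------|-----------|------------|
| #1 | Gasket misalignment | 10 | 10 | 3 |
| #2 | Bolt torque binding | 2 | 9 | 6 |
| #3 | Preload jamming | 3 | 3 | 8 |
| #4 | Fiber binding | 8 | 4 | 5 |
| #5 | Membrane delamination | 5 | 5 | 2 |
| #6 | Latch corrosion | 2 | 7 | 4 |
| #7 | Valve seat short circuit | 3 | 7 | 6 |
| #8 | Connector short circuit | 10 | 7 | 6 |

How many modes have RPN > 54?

7

RPN = Severity × Occurrence × Detection:
  #1: 10 × 3 × 10 = 300
  #2: 2 × 6 × 9 = 108
  #3: 3 × 8 × 3 = 72
  #4: 8 × 5 × 4 = 160
  #5: 5 × 2 × 5 = 50
  #6: 2 × 4 × 7 = 56
  #7: 3 × 6 × 7 = 126
  #8: 10 × 6 × 7 = 420
Modes with RPN > 54: #1 (300), #2 (108), #3 (72), #4 (160), #6 (56), #7 (126), #8 (420) → 7.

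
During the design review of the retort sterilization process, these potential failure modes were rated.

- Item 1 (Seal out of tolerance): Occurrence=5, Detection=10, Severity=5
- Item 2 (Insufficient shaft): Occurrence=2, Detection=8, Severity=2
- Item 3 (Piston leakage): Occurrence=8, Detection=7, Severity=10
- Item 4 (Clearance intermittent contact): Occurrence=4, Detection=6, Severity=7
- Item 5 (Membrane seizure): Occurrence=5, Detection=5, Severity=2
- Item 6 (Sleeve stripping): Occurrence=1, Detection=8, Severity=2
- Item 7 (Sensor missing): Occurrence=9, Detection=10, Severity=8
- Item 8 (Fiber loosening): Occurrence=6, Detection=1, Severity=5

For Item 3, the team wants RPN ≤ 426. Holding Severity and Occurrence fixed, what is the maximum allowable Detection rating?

Item 3: S=10, O=8, D=7 → current RPN = 560.
Fixed product = 80. Need 80 × D ≤ 426, so D ≤ 426/80 = 5.33.
Maximum integer Detection rating = 5 (gives RPN 400; D=6 would give 480 > 426).

5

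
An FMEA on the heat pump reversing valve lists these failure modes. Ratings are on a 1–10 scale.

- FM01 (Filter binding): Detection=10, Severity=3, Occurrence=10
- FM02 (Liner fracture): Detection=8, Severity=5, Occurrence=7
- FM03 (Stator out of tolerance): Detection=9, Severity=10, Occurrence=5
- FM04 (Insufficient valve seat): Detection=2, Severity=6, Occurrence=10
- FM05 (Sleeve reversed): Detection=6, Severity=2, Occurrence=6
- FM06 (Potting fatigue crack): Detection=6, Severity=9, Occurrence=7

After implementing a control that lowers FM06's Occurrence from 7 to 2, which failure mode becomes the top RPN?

RPN = Severity × Occurrence × Detection:
  FM01: 3 × 10 × 10 = 300
  FM02: 5 × 7 × 8 = 280
  FM03: 10 × 5 × 9 = 450
  FM04: 6 × 10 × 2 = 120
  FM05: 2 × 6 × 6 = 72
  FM06: 9 × 7 × 6 = 378
After action: FM06 → 9 × 2 × 6 = 108.
Revised RPNs: FM03=450, FM01=300, FM02=280, FM04=120, FM06=108, FM05=72.
Highest is now FM03 (450).

FM03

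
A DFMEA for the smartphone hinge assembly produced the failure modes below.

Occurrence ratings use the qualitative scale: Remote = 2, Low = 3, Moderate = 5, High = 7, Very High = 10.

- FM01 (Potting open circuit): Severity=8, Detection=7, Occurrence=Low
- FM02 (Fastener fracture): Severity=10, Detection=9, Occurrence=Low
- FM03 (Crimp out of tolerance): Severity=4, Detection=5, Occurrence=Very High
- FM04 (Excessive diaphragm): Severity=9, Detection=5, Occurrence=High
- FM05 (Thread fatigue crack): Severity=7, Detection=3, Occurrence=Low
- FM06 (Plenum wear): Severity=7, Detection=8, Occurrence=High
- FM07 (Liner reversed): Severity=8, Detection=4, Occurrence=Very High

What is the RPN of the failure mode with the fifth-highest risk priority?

RPN = Severity × Occurrence × Detection:
  FM01: 8 × 3 × 7 = 168
  FM02: 10 × 3 × 9 = 270
  FM03: 4 × 10 × 5 = 200
  FM04: 9 × 7 × 5 = 315
  FM05: 7 × 3 × 3 = 63
  FM06: 7 × 7 × 8 = 392
  FM07: 8 × 10 × 4 = 320
Sorted descending: 392, 320, 315, 270, 200, 168, 63.
The fifth-highest RPN is 200 (FM03).

200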